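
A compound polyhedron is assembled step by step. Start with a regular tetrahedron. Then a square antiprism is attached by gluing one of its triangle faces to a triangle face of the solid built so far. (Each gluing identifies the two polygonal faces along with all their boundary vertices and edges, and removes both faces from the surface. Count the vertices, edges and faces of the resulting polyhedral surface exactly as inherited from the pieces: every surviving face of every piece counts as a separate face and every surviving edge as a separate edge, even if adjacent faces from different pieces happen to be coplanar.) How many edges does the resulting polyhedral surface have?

A regular tetrahedron: V=4, E=6, F=4.
Attach a square antiprism (V=8, E=16, F=10) along a 3-gon: merge 3 vertices and 3 edges, delete both glued faces → V=9, E=19, F=12.
Check: V − E + F = 9 − 19 + 12 = 2.

19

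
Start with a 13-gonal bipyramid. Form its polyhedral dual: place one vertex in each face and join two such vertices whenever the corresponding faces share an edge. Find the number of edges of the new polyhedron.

The base solid has V = 15, E = 39, F = 26.
The dual swaps V and F and preserves E: V′ = F = 26, E′ = E = 39, F′ = V = 15.

39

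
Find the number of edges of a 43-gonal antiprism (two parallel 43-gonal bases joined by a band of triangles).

172

An antiprism on an n-gon has two n-gon caps and 2n triangles: V = 2·43 = 86, E = 4·43 = 172, F = 2·43 + 2 = 88.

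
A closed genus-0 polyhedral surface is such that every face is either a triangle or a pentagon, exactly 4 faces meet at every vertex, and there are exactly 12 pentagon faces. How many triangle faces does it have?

20

Let x be the number of triangles; then F = 12 + x.
Edge–face incidences: 2E = 5·12 + 3·x = 60 + 3x.
Every vertex has degree 4, so 4V = 2E.
Euler: V − E + F = 2 ⇒ (2E)/4 − E + (12 + x) = 2.
Multiply by 8: 2·(2E) − 4·(2E) + 8·(12 + x) = 16, i.e. 96 + 8x − 2·(60 + 3x) = 16.
Collecting terms: 2x − 24 = 16, so 2x = 40, so x = 20.
Then 2E = 60 + 3·20 = 120, so E = 60, V = 2E/4 = 30, F = 12 + 20 = 32.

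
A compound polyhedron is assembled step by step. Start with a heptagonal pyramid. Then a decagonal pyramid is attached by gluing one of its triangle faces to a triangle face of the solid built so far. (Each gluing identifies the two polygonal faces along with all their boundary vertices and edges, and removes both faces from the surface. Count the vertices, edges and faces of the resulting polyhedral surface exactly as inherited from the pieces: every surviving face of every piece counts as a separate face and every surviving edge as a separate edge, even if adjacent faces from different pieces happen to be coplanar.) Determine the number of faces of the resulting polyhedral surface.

A heptagonal pyramid: V=8, E=14, F=8.
Attach a decagonal pyramid (V=11, E=20, F=11) along a 3-gon: merge 3 vertices and 3 edges, delete both glued faces → V=16, E=31, F=17.
Check: V − E + F = 16 − 31 + 17 = 2.

17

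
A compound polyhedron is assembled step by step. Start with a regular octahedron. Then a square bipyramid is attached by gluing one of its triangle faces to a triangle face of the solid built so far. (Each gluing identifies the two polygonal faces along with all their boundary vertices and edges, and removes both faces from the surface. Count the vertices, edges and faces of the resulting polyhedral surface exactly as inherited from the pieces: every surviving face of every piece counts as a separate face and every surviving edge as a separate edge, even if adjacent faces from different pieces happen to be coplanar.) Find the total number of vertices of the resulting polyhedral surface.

9

A regular octahedron: V=6, E=12, F=8.
Attach a square bipyramid (V=6, E=12, F=8) along a 3-gon: merge 3 vertices and 3 edges, delete both glued faces → V=9, E=21, F=14.
Check: V − E + F = 9 − 21 + 14 = 2.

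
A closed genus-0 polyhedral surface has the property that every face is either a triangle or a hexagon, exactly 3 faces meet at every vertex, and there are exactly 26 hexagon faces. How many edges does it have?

84

Let x be the number of triangles; then F = 26 + x.
Edge–face incidences: 2E = 6·26 + 3·x = 156 + 3x.
Every vertex has degree 3, so 3V = 2E.
Euler: V − E + F = 2 ⇒ (2E)/3 − E + (26 + x) = 2.
Multiply by 6: 2·(2E) − 3·(2E) + 6·(26 + x) = 12, i.e. 156 + 6x − (156 + 3x) = 12.
Collecting terms: 3x = 12, so x = 4.
Then 2E = 156 + 3·4 = 168, so E = 84, V = 2E/3 = 56, F = 26 + 4 = 30.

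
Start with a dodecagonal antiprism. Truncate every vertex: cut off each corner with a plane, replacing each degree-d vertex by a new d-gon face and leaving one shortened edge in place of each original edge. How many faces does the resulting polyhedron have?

The base solid has V = 24, E = 48, F = 26.
Truncation replaces each original edge-end by a new vertex, so V′ = 2E = 96.
Each original edge survives, and each old vertex of degree d contributes d new edges; summing degrees gives Σd = 2E, so E′ = E + 2E = 3E = 144.
Each original face survives and each original vertex becomes one new face: F′ = F + V = 50.

50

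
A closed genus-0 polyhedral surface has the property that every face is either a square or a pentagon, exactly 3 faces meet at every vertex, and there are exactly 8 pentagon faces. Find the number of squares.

Let x be the number of squares; then F = 8 + x.
Edge–face incidences: 2E = 5·8 + 4·x = 40 + 4x.
Every vertex has degree 3, so 3V = 2E.
Euler: V − E + F = 2 ⇒ (2E)/3 − E + (8 + x) = 2.
Multiply by 6: 2·(2E) − 3·(2E) + 6·(8 + x) = 12, i.e. 48 + 6x − (40 + 4x) = 12.
Collecting terms: 2x + 8 = 12, so 2x = 4, so x = 2.
Then 2E = 40 + 4·2 = 48, so E = 24, V = 2E/3 = 16, F = 8 + 2 = 10.

2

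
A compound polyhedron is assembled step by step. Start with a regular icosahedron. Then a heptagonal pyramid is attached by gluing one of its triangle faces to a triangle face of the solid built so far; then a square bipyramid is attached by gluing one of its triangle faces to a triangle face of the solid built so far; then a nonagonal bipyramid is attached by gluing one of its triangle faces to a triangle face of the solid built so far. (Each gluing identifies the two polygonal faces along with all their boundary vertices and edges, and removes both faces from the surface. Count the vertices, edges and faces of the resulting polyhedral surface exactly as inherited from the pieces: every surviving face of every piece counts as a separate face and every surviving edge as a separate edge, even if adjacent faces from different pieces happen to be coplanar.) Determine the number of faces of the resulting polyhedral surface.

48

A regular icosahedron: V=12, E=30, F=20.
Attach a heptagonal pyramid (V=8, E=14, F=8) along a 3-gon: merge 3 vertices and 3 edges, delete both glued faces → V=17, E=41, F=26.
Attach a square bipyramid (V=6, E=12, F=8) along a 3-gon: merge 3 vertices and 3 edges, delete both glued faces → V=20, E=50, F=32.
Attach a nonagonal bipyramid (V=11, E=27, F=18) along a 3-gon: merge 3 vertices and 3 edges, delete both glued faces → V=28, E=74, F=48.
Check: V − E + F = 28 − 74 + 48 = 2.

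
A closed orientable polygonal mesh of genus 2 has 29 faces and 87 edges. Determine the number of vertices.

56

For a closed orientable surface of genus 2, χ = 2 − 2·2 = -2.
V = -2 + E − F = -2 + 87 − 29 = 56.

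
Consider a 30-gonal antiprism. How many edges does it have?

An antiprism on an n-gon has two n-gon caps and 2n triangles: V = 2·30 = 60, E = 4·30 = 120, F = 2·30 + 2 = 62.
Check: V − E + F = 60 − 120 + 62 = 2.

120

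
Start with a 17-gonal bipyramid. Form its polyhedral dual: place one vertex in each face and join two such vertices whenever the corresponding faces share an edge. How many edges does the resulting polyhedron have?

The base solid has V = 19, E = 51, F = 34.
The dual swaps V and F and preserves E: V′ = F = 34, E′ = E = 51, F′ = V = 19.

51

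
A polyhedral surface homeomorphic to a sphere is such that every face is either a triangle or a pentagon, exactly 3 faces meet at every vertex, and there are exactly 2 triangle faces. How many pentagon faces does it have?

6

Let x be the number of pentagons; then F = 2 + x.
Edge–face incidences: 2E = 3·2 + 5·x = 6 + 5x.
Every vertex has degree 3, so 3V = 2E.
Euler: V − E + F = 2 ⇒ (2E)/3 − E + (2 + x) = 2.
Multiply by 6: 2·(2E) − 3·(2E) + 6·(2 + x) = 12, i.e. 12 + 6x − (6 + 5x) = 12.
Collecting terms: x + 6 = 12, so x = 6.
Then 2E = 6 + 5·6 = 36, so E = 18, V = 2E/3 = 12, F = 2 + 6 = 8.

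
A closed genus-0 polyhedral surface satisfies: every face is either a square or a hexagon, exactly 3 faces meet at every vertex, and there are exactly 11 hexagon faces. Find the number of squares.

6

Let x be the number of squares; then F = 11 + x.
Edge–face incidences: 2E = 6·11 + 4·x = 66 + 4x.
Every vertex has degree 3, so 3V = 2E.
Euler: V − E + F = 2 ⇒ (2E)/3 − E + (11 + x) = 2.
Multiply by 6: 2·(2E) − 3·(2E) + 6·(11 + x) = 12, i.e. 66 + 6x − (66 + 4x) = 12.
Collecting terms: 2x = 12, so x = 6.
Then 2E = 66 + 4·6 = 90, so E = 45, V = 2E/3 = 30, F = 11 + 6 = 17.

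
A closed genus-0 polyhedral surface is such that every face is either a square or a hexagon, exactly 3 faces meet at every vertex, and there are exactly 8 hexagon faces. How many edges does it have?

36

Let x be the number of squares; then F = 8 + x.
Edge–face incidences: 2E = 6·8 + 4·x = 48 + 4x.
Every vertex has degree 3, so 3V = 2E.
Euler: V − E + F = 2 ⇒ (2E)/3 − E + (8 + x) = 2.
Multiply by 6: 2·(2E) − 3·(2E) + 6·(8 + x) = 12, i.e. 48 + 6x − (48 + 4x) = 12.
Collecting terms: 2x = 12, so x = 6.
Then 2E = 48 + 4·6 = 72, so E = 36, V = 2E/3 = 24, F = 8 + 6 = 14.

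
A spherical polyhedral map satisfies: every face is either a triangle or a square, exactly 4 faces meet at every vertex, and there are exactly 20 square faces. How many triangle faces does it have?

Let x be the number of triangles; then F = 20 + x.
Edge–face incidences: 2E = 4·20 + 3·x = 80 + 3x.
Every vertex has degree 4, so 4V = 2E.
Euler: V − E + F = 2 ⇒ (2E)/4 − E + (20 + x) = 2.
Multiply by 8: 2·(2E) − 4·(2E) + 8·(20 + x) = 16, i.e. 160 + 8x − 2·(80 + 3x) = 16.
Collecting terms: 2x = 16, so x = 8.
Then 2E = 80 + 3·8 = 104, so E = 52, V = 2E/4 = 26, F = 20 + 8 = 28.

8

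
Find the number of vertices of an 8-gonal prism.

A prism on an n-gon has two n-gon bases and n rectangular sides: V = 2·8 = 16, E = 3·8 = 24, F = 8 + 2 = 10.

16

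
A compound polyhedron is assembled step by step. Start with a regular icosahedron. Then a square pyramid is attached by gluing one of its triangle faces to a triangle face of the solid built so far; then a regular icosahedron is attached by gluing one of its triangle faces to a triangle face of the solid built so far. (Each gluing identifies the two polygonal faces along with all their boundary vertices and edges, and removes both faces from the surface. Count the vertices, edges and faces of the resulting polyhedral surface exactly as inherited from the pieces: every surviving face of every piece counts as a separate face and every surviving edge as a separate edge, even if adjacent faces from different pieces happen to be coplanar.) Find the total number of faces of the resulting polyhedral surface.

41

A regular icosahedron: V=12, E=30, F=20.
Attach a square pyramid (V=5, E=8, F=5) along a 3-gon: merge 3 vertices and 3 edges, delete both glued faces → V=14, E=35, F=23.
Attach a regular icosahedron (V=12, E=30, F=20) along a 3-gon: merge 3 vertices and 3 edges, delete both glued faces → V=23, E=62, F=41.
Check: V − E + F = 23 − 62 + 41 = 2.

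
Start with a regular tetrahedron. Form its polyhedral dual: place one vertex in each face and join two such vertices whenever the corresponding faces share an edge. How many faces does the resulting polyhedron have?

4

The base solid has V = 4, E = 6, F = 4.
The dual swaps V and F and preserves E: V′ = F = 4, E′ = E = 6, F′ = V = 4.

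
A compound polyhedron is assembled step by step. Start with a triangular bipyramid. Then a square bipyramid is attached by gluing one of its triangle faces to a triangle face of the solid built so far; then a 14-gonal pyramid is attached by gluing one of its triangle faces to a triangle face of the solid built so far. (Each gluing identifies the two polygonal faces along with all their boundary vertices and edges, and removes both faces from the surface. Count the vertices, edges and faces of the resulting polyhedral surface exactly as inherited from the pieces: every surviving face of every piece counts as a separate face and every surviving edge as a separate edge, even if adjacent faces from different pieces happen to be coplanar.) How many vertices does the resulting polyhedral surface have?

20

A triangular bipyramid: V=5, E=9, F=6.
Attach a square bipyramid (V=6, E=12, F=8) along a 3-gon: merge 3 vertices and 3 edges, delete both glued faces → V=8, E=18, F=12.
Attach a 14-gonal pyramid (V=15, E=28, F=15) along a 3-gon: merge 3 vertices and 3 edges, delete both glued faces → V=20, E=43, F=25.
Check: V − E + F = 20 − 43 + 25 = 2.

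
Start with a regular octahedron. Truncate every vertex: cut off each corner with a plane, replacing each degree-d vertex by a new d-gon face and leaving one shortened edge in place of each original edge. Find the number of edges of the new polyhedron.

36

The base solid has V = 6, E = 12, F = 8.
Truncation replaces each original edge-end by a new vertex, so V′ = 2E = 24.
Each original edge survives, and each old vertex of degree d contributes d new edges; summing degrees gives Σd = 2E, so E′ = E + 2E = 3E = 36.
Each original face survives and each original vertex becomes one new face: F′ = F + V = 14.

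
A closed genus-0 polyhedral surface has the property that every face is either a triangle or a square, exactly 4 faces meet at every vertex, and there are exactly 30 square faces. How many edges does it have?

72

Let x be the number of triangles; then F = 30 + x.
Edge–face incidences: 2E = 4·30 + 3·x = 120 + 3x.
Every vertex has degree 4, so 4V = 2E.
Euler: V − E + F = 2 ⇒ (2E)/4 − E + (30 + x) = 2.
Multiply by 8: 2·(2E) − 4·(2E) + 8·(30 + x) = 16, i.e. 240 + 8x − 2·(120 + 3x) = 16.
Collecting terms: 2x = 16, so x = 8.
Then 2E = 120 + 3·8 = 144, so E = 72, V = 2E/4 = 36, F = 30 + 8 = 38.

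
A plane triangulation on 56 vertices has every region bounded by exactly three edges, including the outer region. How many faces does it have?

In a plane triangulation 3F = 2E and V − E + F = 2, so F = 2V − 4 = 2·56 − 4 = 108.

108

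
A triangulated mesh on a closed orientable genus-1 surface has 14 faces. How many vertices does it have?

χ = 2 − 2·1 = 0, and every face is a triangle so 3F = 2E.
E = 3·14/2 = 21. Then V = 0 + E − F = 0 + 21 − 14 = 7.

7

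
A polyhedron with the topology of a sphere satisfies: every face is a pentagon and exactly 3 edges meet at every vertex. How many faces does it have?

12

Each face has 5 edges and each edge borders two faces, so 2E = 5F.
Each vertex has degree 3, so 3V = 2E and hence V = 5F/3.
Euler: V − E + F = 2 ⇒ (5F/3) − (5F/2) + F = 2.
Multiply by 6: (10 − 15 + 6)F = 12, i.e. 1F = 12.
So F = 12, E = 5·12/2 = 30, V = 5·12/3 = 20.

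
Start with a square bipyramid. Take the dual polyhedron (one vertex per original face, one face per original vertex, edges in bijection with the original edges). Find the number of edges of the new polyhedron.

The base solid has V = 6, E = 12, F = 8.
The dual swaps V and F and preserves E: V′ = F = 8, E′ = E = 12, F′ = V = 6.

12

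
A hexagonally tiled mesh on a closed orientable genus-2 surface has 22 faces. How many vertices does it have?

χ = 2 − 2·2 = -2, and every face is a hexagon so 6F = 2E.
E = 6·22/2 = 66. Then V = -2 + E − F = -2 + 66 − 22 = 42.

42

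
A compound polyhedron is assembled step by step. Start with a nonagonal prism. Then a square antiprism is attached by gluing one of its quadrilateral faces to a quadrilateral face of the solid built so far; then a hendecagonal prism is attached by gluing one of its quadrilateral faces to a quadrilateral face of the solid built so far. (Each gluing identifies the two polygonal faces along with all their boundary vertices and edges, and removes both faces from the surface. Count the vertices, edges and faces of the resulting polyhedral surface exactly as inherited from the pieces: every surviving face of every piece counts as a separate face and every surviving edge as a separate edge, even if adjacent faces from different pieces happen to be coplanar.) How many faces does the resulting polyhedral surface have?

30

A nonagonal prism: V=18, E=27, F=11.
Attach a square antiprism (V=8, E=16, F=10) along a 4-gon: merge 4 vertices and 4 edges, delete both glued faces → V=22, E=39, F=19.
Attach a hendecagonal prism (V=22, E=33, F=13) along a 4-gon: merge 4 vertices and 4 edges, delete both glued faces → V=40, E=68, F=30.
Check: V − E + F = 40 − 68 + 30 = 2.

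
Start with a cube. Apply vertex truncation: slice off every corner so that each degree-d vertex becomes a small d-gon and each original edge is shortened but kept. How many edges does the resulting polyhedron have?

36

The base solid has V = 8, E = 12, F = 6.
Truncation replaces each original edge-end by a new vertex, so V′ = 2E = 24.
Each original edge survives, and each old vertex of degree d contributes d new edges; summing degrees gives Σd = 2E, so E′ = E + 2E = 3E = 36.
Each original face survives and each original vertex becomes one new face: F′ = F + V = 14.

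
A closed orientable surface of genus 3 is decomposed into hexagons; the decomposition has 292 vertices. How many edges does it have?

χ = 2 − 2·3 = -4, and every face is a hexagon so 6F = 2E.
V − E + F = -4 with E = 6F/2 gives 292 − (6/2 − 1)·F = -4, so F = 148 and E = 444.

444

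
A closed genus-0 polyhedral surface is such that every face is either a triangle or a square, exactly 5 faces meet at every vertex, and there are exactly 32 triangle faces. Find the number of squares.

Let x be the number of squares; then F = 32 + x.
Edge–face incidences: 2E = 3·32 + 4·x = 96 + 4x.
Every vertex has degree 5, so 5V = 2E.
Euler: V − E + F = 2 ⇒ (2E)/5 − E + (32 + x) = 2.
Multiply by 10: 2·(2E) − 5·(2E) + 10·(32 + x) = 20, i.e. 320 + 10x − 3·(96 + 4x) = 20.
Collecting terms: −2x + 32 = 20, so −2x = −12, so x = 6.
Then 2E = 96 + 4·6 = 120, so E = 60, V = 2E/5 = 24, F = 32 + 6 = 38.

6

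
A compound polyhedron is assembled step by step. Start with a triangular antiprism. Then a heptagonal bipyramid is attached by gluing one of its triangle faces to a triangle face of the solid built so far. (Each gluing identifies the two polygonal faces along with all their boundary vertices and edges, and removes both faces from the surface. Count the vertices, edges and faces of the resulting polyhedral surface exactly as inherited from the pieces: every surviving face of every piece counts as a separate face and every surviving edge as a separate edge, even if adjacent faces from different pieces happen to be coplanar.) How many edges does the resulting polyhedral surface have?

A triangular antiprism: V=6, E=12, F=8.
Attach a heptagonal bipyramid (V=9, E=21, F=14) along a 3-gon: merge 3 vertices and 3 edges, delete both glued faces → V=12, E=30, F=20.
Check: V − E + F = 12 − 30 + 20 = 2.

30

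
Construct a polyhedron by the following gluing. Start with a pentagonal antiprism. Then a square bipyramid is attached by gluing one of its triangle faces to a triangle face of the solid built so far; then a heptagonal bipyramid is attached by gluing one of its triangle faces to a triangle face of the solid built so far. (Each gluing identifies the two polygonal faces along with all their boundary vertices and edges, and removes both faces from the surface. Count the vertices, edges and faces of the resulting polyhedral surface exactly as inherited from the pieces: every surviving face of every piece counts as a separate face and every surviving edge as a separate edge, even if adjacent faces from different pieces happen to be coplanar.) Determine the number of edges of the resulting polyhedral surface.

A pentagonal antiprism: V=10, E=20, F=12.
Attach a square bipyramid (V=6, E=12, F=8) along a 3-gon: merge 3 vertices and 3 edges, delete both glued faces → V=13, E=29, F=18.
Attach a heptagonal bipyramid (V=9, E=21, F=14) along a 3-gon: merge 3 vertices and 3 edges, delete both glued faces → V=19, E=47, F=30.
Check: V − E + F = 19 − 47 + 30 = 2.

47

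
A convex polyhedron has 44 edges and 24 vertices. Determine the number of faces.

Here V − E + F = 2.
F = 2 − V + E = 2 − 24 + 44 = 22.

22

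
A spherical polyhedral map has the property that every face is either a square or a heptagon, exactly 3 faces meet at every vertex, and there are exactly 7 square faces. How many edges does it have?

Let x be the number of heptagons; then F = 7 + x.
Edge–face incidences: 2E = 4·7 + 7·x = 28 + 7x.
Every vertex has degree 3, so 3V = 2E.
Euler: V − E + F = 2 ⇒ (2E)/3 − E + (7 + x) = 2.
Multiply by 6: 2·(2E) − 3·(2E) + 6·(7 + x) = 12, i.e. 42 + 6x − (28 + 7x) = 12.
Collecting terms: −x + 14 = 12, so −x = −2, so x = 2.
Then 2E = 28 + 7·2 = 42, so E = 21, V = 2E/3 = 14, F = 7 + 2 = 9.

21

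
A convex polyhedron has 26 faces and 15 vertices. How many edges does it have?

Here V − E + F = 2.
E = V + F − (2) = 15 + 26 − (2) = 39.

39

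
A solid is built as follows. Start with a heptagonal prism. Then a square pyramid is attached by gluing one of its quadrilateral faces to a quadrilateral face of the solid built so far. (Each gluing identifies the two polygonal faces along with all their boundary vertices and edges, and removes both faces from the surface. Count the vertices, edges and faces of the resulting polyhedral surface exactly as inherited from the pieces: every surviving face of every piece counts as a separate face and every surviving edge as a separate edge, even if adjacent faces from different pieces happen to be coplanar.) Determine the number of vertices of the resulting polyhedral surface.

A heptagonal prism: V=14, E=21, F=9.
Attach a square pyramid (V=5, E=8, F=5) along a 4-gon: merge 4 vertices and 4 edges, delete both glued faces → V=15, E=25, F=12.
Check: V − E + F = 15 − 25 + 12 = 2.

15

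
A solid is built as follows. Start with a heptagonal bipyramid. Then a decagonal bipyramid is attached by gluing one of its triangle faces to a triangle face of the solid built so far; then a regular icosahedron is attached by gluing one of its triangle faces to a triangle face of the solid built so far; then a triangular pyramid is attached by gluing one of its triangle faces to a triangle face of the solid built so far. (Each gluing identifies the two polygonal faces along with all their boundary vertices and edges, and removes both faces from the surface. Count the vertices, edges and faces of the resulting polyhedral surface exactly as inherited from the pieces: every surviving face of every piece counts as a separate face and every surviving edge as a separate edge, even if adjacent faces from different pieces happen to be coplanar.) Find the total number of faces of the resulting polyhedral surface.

A heptagonal bipyramid: V=9, E=21, F=14.
Attach a decagonal bipyramid (V=12, E=30, F=20) along a 3-gon: merge 3 vertices and 3 edges, delete both glued faces → V=18, E=48, F=32.
Attach a regular icosahedron (V=12, E=30, F=20) along a 3-gon: merge 3 vertices and 3 edges, delete both glued faces → V=27, E=75, F=50.
Attach a triangular pyramid (V=4, E=6, F=4) along a 3-gon: merge 3 vertices and 3 edges, delete both glued faces → V=28, E=78, F=52.
Check: V − E + F = 28 − 78 + 52 = 2.

52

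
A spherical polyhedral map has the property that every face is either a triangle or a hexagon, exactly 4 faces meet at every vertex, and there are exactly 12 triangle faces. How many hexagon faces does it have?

2

Let x be the number of hexagons; then F = 12 + x.
Edge–face incidences: 2E = 3·12 + 6·x = 36 + 6x.
Every vertex has degree 4, so 4V = 2E.
Euler: V − E + F = 2 ⇒ (2E)/4 − E + (12 + x) = 2.
Multiply by 8: 2·(2E) − 4·(2E) + 8·(12 + x) = 16, i.e. 96 + 8x − 2·(36 + 6x) = 16.
Collecting terms: −4x + 24 = 16, so −4x = −8, so x = 2.
Then 2E = 36 + 6·2 = 48, so E = 24, V = 2E/4 = 12, F = 12 + 2 = 14.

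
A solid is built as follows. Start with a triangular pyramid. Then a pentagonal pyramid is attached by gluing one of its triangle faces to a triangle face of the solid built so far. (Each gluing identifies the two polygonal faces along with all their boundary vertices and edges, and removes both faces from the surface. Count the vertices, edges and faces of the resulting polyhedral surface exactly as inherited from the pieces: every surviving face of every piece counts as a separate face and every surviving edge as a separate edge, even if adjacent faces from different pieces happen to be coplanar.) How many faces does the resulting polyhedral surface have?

A triangular pyramid: V=4, E=6, F=4.
Attach a pentagonal pyramid (V=6, E=10, F=6) along a 3-gon: merge 3 vertices and 3 edges, delete both glued faces → V=7, E=13, F=8.
Check: V − E + F = 7 − 13 + 8 = 2.

8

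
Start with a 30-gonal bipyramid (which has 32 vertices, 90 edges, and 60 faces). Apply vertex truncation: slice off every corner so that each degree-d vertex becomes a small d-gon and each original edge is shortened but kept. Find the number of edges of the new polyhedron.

Truncation replaces each original edge-end by a new vertex, so V′ = 2E = 180.
Each original edge survives, and each old vertex of degree d contributes d new edges; summing degrees gives Σd = 2E, so E′ = E + 2E = 3E = 270.
Each original face survives and each original vertex becomes one new face: F′ = F + V = 92.

270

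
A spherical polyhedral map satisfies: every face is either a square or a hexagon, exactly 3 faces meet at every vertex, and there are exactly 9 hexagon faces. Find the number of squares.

Let x be the number of squares; then F = 9 + x.
Edge–face incidences: 2E = 6·9 + 4·x = 54 + 4x.
Every vertex has degree 3, so 3V = 2E.
Euler: V − E + F = 2 ⇒ (2E)/3 − E + (9 + x) = 2.
Multiply by 6: 2·(2E) − 3·(2E) + 6·(9 + x) = 12, i.e. 54 + 6x − (54 + 4x) = 12.
Collecting terms: 2x = 12, so x = 6.
Then 2E = 54 + 4·6 = 78, so E = 39, V = 2E/3 = 26, F = 9 + 6 = 15.

6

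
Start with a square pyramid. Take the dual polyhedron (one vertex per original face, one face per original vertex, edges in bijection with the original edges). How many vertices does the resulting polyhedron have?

5

The base solid has V = 5, E = 8, F = 5.
The dual swaps V and F and preserves E: V′ = F = 5, E′ = E = 8, F′ = V = 5.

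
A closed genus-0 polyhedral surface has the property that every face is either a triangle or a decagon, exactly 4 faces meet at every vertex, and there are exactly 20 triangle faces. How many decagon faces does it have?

2

Let x be the number of decagons; then F = 20 + x.
Edge–face incidences: 2E = 3·20 + 10·x = 60 + 10x.
Every vertex has degree 4, so 4V = 2E.
Euler: V − E + F = 2 ⇒ (2E)/4 − E + (20 + x) = 2.
Multiply by 8: 2·(2E) − 4·(2E) + 8·(20 + x) = 16, i.e. 160 + 8x − 2·(60 + 10x) = 16.
Collecting terms: −12x + 40 = 16, so −12x = −24, so x = 2.
Then 2E = 60 + 10·2 = 80, so E = 40, V = 2E/4 = 20, F = 20 + 2 = 22.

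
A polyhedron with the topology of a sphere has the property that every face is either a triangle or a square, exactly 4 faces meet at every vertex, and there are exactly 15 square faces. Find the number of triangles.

Let x be the number of triangles; then F = 15 + x.
Edge–face incidences: 2E = 4·15 + 3·x = 60 + 3x.
Every vertex has degree 4, so 4V = 2E.
Euler: V − E + F = 2 ⇒ (2E)/4 − E + (15 + x) = 2.
Multiply by 8: 2·(2E) − 4·(2E) + 8·(15 + x) = 16, i.e. 120 + 8x − 2·(60 + 3x) = 16.
Collecting terms: 2x = 16, so x = 8.
Then 2E = 60 + 3·8 = 84, so E = 42, V = 2E/4 = 21, F = 15 + 8 = 23.

8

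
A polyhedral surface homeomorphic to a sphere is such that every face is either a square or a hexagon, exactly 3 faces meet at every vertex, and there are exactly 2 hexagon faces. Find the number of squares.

6

Let x be the number of squares; then F = 2 + x.
Edge–face incidences: 2E = 6·2 + 4·x = 12 + 4x.
Every vertex has degree 3, so 3V = 2E.
Euler: V − E + F = 2 ⇒ (2E)/3 − E + (2 + x) = 2.
Multiply by 6: 2·(2E) − 3·(2E) + 6·(2 + x) = 12, i.e. 12 + 6x − (12 + 4x) = 12.
Collecting terms: 2x = 12, so x = 6.
Then 2E = 12 + 4·6 = 36, so E = 18, V = 2E/3 = 12, F = 2 + 6 = 8.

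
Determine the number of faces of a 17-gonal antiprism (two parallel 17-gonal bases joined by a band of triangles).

36

An antiprism on an n-gon has two n-gon caps and 2n triangles: V = 2·17 = 34, E = 4·17 = 68, F = 2·17 + 2 = 36.
Check: V − E + F = 34 − 68 + 36 = 2.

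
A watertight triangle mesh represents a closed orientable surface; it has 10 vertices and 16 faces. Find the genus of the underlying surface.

Every face is a triangle, so 2E = 3·16 = 48, giving E = 24.
χ = V − E + F = 10 − 24 + 16 = 2.
For a closed orientable surface χ = 2 − 2g, so g = (2 − (2))/2 = 0.

0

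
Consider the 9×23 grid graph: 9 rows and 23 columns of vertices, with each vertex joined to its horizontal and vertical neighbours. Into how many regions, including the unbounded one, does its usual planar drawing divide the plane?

The grid has V = 9·23 = 207 vertices and E = 9·22 + 23·8 = 382 edges.
F = 2 − V + E = 2 − 207 + 382 = 177.

177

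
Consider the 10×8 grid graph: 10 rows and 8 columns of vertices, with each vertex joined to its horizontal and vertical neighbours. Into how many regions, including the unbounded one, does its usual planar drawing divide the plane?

The grid has V = 10·8 = 80 vertices and E = 10·7 + 8·9 = 142 edges.
F = 2 − V + E = 2 − 80 + 142 = 64.

64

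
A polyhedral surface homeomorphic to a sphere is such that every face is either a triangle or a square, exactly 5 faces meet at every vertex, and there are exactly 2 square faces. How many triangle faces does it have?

Let x be the number of triangles; then F = 2 + x.
Edge–face incidences: 2E = 4·2 + 3·x = 8 + 3x.
Every vertex has degree 5, so 5V = 2E.
Euler: V − E + F = 2 ⇒ (2E)/5 − E + (2 + x) = 2.
Multiply by 10: 2·(2E) − 5·(2E) + 10·(2 + x) = 20, i.e. 20 + 10x − 3·(8 + 3x) = 20.
Collecting terms: x − 4 = 20, so x = 24.
Then 2E = 8 + 3·24 = 80, so E = 40, V = 2E/5 = 16, F = 2 + 24 = 26.

24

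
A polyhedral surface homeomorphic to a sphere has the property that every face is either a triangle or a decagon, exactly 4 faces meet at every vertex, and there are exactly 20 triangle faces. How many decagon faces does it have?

Let x be the number of decagons; then F = 20 + x.
Edge–face incidences: 2E = 3·20 + 10·x = 60 + 10x.
Every vertex has degree 4, so 4V = 2E.
Euler: V − E + F = 2 ⇒ (2E)/4 − E + (20 + x) = 2.
Multiply by 8: 2·(2E) − 4·(2E) + 8·(20 + x) = 16, i.e. 160 + 8x − 2·(60 + 10x) = 16.
Collecting terms: −12x + 40 = 16, so −12x = −24, so x = 2.
Then 2E = 60 + 10·2 = 80, so E = 40, V = 2E/4 = 20, F = 20 + 2 = 22.

2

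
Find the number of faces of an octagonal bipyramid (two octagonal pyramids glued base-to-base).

16

A bipyramid over an n-gon has 2n triangular faces and n + 2 vertices: V = 8 + 2 = 10, E = 3·8 = 24, F = 2·8 = 16.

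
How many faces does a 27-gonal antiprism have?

56

An antiprism on an n-gon has two n-gon caps and 2n triangles: V = 2·27 = 54, E = 4·27 = 108, F = 2·27 + 2 = 56.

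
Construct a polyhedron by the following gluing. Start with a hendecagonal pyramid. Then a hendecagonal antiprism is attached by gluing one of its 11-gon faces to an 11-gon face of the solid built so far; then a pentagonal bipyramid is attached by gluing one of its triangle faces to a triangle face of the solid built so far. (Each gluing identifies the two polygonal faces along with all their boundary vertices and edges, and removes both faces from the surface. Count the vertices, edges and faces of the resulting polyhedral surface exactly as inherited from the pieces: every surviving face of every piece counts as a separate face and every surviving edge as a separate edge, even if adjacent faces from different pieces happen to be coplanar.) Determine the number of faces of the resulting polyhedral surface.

42

A hendecagonal pyramid: V=12, E=22, F=12.
Attach a hendecagonal antiprism (V=22, E=44, F=24) along an 11-gon: merge 11 vertices and 11 edges, delete both glued faces → V=23, E=55, F=34.
Attach a pentagonal bipyramid (V=7, E=15, F=10) along a 3-gon: merge 3 vertices and 3 edges, delete both glued faces → V=27, E=67, F=42.
Check: V − E + F = 27 − 67 + 42 = 2.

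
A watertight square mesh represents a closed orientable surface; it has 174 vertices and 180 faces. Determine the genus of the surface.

Every face is a square, so 2E = 4·180 = 720, giving E = 360.
χ = V − E + F = 174 − 360 + 180 = -6.
For a closed orientable surface χ = 2 − 2g, so g = (2 − (-6))/2 = 4.

4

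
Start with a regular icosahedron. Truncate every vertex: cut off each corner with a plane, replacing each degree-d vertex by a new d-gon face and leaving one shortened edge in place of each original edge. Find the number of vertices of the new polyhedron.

The base solid has V = 12, E = 30, F = 20.
Truncation replaces each original edge-end by a new vertex, so V′ = 2E = 60.
Each original edge survives, and each old vertex of degree d contributes d new edges; summing degrees gives Σd = 2E, so E′ = E + 2E = 3E = 90.
Each original face survives and each original vertex becomes one new face: F′ = F + V = 32.

60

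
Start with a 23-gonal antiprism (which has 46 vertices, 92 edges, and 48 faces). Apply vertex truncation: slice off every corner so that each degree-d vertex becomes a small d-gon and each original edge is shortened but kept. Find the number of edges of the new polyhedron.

Truncation replaces each original edge-end by a new vertex, so V′ = 2E = 184.
Each original edge survives, and each old vertex of degree d contributes d new edges; summing degrees gives Σd = 2E, so E′ = E + 2E = 3E = 276.
Each original face survives and each original vertex becomes one new face: F′ = F + V = 94.

276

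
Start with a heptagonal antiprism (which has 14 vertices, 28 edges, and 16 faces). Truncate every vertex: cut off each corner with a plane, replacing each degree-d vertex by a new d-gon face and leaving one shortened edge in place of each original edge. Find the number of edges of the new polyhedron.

Truncation replaces each original edge-end by a new vertex, so V′ = 2E = 56.
Each original edge survives, and each old vertex of degree d contributes d new edges; summing degrees gives Σd = 2E, so E′ = E + 2E = 3E = 84.
Each original face survives and each original vertex becomes one new face: F′ = F + V = 30.

84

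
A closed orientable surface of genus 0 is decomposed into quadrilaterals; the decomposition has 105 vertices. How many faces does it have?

χ = 2 − 2·0 = 2, and every face is a square so 4F = 2E.
V − E + F = 2 with E = 4F/2 gives 105 − (4/2 − 1)·F = 2, so F = 103 and E = 206.

103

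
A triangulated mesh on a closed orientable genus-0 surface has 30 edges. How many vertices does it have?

χ = 2 − 2·0 = 2, and every face is a triangle so 3F = 2E.
F = 2E/3 = 20. Then V = 2 + E − F = 2 + 30 − 20 = 12.

12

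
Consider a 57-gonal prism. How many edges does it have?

171

A prism on an n-gon has two n-gon bases and n rectangular sides: V = 2·57 = 114, E = 3·57 = 171, F = 57 + 2 = 59.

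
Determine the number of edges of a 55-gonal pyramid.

110

A pyramid on an n-gon base has one n-gon and n triangles: V = 55 + 1 = 56, E = 2·55 = 110, F = 55 + 1 = 56.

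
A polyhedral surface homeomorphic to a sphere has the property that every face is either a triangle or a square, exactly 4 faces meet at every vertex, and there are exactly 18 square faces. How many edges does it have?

Let x be the number of triangles; then F = 18 + x.
Edge–face incidences: 2E = 4·18 + 3·x = 72 + 3x.
Every vertex has degree 4, so 4V = 2E.
Euler: V − E + F = 2 ⇒ (2E)/4 − E + (18 + x) = 2.
Multiply by 8: 2·(2E) − 4·(2E) + 8·(18 + x) = 16, i.e. 144 + 8x − 2·(72 + 3x) = 16.
Collecting terms: 2x = 16, so x = 8.
Then 2E = 72 + 3·8 = 96, so E = 48, V = 2E/4 = 24, F = 18 + 8 = 26.

48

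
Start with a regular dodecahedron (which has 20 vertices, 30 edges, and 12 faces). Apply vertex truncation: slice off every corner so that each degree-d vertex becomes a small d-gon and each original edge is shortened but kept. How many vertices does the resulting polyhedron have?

60

Truncation replaces each original edge-end by a new vertex, so V′ = 2E = 60.
Each original edge survives, and each old vertex of degree d contributes d new edges; summing degrees gives Σd = 2E, so E′ = E + 2E = 3E = 90.
Each original face survives and each original vertex becomes one new face: F′ = F + V = 32.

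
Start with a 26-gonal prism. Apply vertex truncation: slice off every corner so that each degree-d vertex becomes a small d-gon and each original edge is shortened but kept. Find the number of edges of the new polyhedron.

234

The base solid has V = 52, E = 78, F = 28.
Truncation replaces each original edge-end by a new vertex, so V′ = 2E = 156.
Each original edge survives, and each old vertex of degree d contributes d new edges; summing degrees gives Σd = 2E, so E′ = E + 2E = 3E = 234.
Each original face survives and each original vertex becomes one new face: F′ = F + V = 80.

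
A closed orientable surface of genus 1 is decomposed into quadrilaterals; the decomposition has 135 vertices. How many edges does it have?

270

χ = 2 − 2·1 = 0, and every face is a square so 4F = 2E.
V − E + F = 0 with E = 4F/2 gives 135 − (4/2 − 1)·F = 0, so F = 135 and E = 270.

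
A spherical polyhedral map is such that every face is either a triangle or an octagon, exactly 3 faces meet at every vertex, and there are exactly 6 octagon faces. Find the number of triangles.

8

Let x be the number of triangles; then F = 6 + x.
Edge–face incidences: 2E = 8·6 + 3·x = 48 + 3x.
Every vertex has degree 3, so 3V = 2E.
Euler: V − E + F = 2 ⇒ (2E)/3 − E + (6 + x) = 2.
Multiply by 6: 2·(2E) − 3·(2E) + 6·(6 + x) = 12, i.e. 36 + 6x − (48 + 3x) = 12.
Collecting terms: 3x − 12 = 12, so 3x = 24, so x = 8.
Then 2E = 48 + 3·8 = 72, so E = 36, V = 2E/3 = 24, F = 6 + 8 = 14.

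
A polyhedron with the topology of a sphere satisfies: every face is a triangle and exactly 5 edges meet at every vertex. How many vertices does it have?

Each face has 3 edges and each edge borders two faces, so 2E = 3F.
Each vertex has degree 5, so 5V = 2E and hence V = 3F/5.
Euler: V − E + F = 2 ⇒ (3F/5) − (3F/2) + F = 2.
Multiply by 10: (6 − 15 + 10)F = 20, i.e. 1F = 20.
So F = 20, E = 3·20/2 = 30, V = 3·20/5 = 12.

12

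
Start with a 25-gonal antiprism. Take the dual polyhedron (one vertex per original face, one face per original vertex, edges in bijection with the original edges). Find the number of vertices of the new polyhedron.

52

The base solid has V = 50, E = 100, F = 52.
The dual swaps V and F and preserves E: V′ = F = 52, E′ = E = 100, F′ = V = 50.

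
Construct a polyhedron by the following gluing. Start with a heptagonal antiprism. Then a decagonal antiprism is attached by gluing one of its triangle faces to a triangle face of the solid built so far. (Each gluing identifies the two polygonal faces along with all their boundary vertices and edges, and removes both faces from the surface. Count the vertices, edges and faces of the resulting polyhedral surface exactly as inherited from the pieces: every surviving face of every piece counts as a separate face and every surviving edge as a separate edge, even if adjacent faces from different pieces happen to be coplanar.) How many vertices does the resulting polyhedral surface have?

31

A heptagonal antiprism: V=14, E=28, F=16.
Attach a decagonal antiprism (V=20, E=40, F=22) along a 3-gon: merge 3 vertices and 3 edges, delete both glued faces → V=31, E=65, F=36.
Check: V − E + F = 31 − 65 + 36 = 2.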